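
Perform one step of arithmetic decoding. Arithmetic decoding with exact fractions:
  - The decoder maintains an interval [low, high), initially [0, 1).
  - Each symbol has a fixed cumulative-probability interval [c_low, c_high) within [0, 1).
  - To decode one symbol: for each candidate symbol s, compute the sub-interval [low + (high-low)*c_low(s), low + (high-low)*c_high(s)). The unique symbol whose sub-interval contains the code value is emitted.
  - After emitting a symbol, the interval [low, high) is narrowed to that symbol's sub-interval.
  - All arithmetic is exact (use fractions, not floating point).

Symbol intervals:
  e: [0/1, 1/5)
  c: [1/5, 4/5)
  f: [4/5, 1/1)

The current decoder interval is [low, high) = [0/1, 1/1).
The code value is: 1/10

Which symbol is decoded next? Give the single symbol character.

Answer: e

Derivation:
Interval width = high − low = 1/1 − 0/1 = 1/1
Scaled code = (code − low) / width = (1/10 − 0/1) / 1/1 = 1/10
  e: [0/1, 1/5) ← scaled code falls here ✓
  c: [1/5, 4/5) 
  f: [4/5, 1/1) 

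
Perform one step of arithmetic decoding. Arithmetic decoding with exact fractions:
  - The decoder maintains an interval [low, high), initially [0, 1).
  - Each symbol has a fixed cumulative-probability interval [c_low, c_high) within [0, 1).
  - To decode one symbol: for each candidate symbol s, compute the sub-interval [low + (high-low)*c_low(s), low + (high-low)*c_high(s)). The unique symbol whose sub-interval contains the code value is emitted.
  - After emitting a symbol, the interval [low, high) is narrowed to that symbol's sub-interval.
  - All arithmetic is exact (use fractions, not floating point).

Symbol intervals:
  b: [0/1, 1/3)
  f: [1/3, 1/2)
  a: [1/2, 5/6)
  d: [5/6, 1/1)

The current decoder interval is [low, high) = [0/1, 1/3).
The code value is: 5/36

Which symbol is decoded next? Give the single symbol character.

Interval width = high − low = 1/3 − 0/1 = 1/3
Scaled code = (code − low) / width = (5/36 − 0/1) / 1/3 = 5/12
  b: [0/1, 1/3) 
  f: [1/3, 1/2) ← scaled code falls here ✓
  a: [1/2, 5/6) 
  d: [5/6, 1/1) 

Answer: f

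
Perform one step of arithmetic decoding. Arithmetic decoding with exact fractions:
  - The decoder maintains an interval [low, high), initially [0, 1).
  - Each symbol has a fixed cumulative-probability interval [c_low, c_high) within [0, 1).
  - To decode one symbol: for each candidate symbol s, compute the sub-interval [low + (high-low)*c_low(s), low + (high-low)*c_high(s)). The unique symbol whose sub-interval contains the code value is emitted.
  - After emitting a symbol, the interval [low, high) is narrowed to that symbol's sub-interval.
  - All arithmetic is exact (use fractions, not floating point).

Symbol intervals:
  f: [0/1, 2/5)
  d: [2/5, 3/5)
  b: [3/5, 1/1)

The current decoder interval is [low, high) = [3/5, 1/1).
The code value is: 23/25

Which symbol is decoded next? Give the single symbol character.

Answer: b

Derivation:
Interval width = high − low = 1/1 − 3/5 = 2/5
Scaled code = (code − low) / width = (23/25 − 3/5) / 2/5 = 4/5
  f: [0/1, 2/5) 
  d: [2/5, 3/5) 
  b: [3/5, 1/1) ← scaled code falls here ✓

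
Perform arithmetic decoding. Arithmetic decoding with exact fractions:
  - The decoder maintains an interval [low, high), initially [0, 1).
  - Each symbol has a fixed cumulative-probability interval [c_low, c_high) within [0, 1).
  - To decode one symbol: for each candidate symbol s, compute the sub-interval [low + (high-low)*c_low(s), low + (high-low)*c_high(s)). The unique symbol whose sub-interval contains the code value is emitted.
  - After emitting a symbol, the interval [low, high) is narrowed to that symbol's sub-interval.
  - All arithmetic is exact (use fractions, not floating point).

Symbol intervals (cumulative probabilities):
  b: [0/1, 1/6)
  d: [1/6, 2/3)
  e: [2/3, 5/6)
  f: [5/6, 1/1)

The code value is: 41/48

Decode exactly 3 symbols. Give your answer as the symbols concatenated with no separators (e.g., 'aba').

Step 1: interval [0/1, 1/1), width = 1/1 - 0/1 = 1/1
  'b': [0/1 + 1/1*0/1, 0/1 + 1/1*1/6) = [0/1, 1/6)
  'd': [0/1 + 1/1*1/6, 0/1 + 1/1*2/3) = [1/6, 2/3)
  'e': [0/1 + 1/1*2/3, 0/1 + 1/1*5/6) = [2/3, 5/6)
  'f': [0/1 + 1/1*5/6, 0/1 + 1/1*1/1) = [5/6, 1/1) <- contains code 41/48
  emit 'f', narrow to [5/6, 1/1)
Step 2: interval [5/6, 1/1), width = 1/1 - 5/6 = 1/6
  'b': [5/6 + 1/6*0/1, 5/6 + 1/6*1/6) = [5/6, 31/36) <- contains code 41/48
  'd': [5/6 + 1/6*1/6, 5/6 + 1/6*2/3) = [31/36, 17/18)
  'e': [5/6 + 1/6*2/3, 5/6 + 1/6*5/6) = [17/18, 35/36)
  'f': [5/6 + 1/6*5/6, 5/6 + 1/6*1/1) = [35/36, 1/1)
  emit 'b', narrow to [5/6, 31/36)
Step 3: interval [5/6, 31/36), width = 31/36 - 5/6 = 1/36
  'b': [5/6 + 1/36*0/1, 5/6 + 1/36*1/6) = [5/6, 181/216)
  'd': [5/6 + 1/36*1/6, 5/6 + 1/36*2/3) = [181/216, 23/27)
  'e': [5/6 + 1/36*2/3, 5/6 + 1/36*5/6) = [23/27, 185/216) <- contains code 41/48
  'f': [5/6 + 1/36*5/6, 5/6 + 1/36*1/1) = [185/216, 31/36)
  emit 'e', narrow to [23/27, 185/216)

Answer: fbe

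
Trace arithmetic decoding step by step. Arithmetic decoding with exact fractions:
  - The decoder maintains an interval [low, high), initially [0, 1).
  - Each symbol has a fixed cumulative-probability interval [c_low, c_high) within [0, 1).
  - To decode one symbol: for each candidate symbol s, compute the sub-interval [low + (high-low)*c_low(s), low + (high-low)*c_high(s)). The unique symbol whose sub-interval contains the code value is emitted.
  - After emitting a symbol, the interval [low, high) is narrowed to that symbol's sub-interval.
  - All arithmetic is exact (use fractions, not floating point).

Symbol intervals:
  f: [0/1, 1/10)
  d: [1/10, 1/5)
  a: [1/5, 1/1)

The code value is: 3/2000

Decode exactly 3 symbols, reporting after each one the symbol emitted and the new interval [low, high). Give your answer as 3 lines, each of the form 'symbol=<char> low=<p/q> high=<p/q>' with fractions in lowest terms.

Step 1: interval [0/1, 1/1), width = 1/1 - 0/1 = 1/1
  'f': [0/1 + 1/1*0/1, 0/1 + 1/1*1/10) = [0/1, 1/10) <- contains code 3/2000
  'd': [0/1 + 1/1*1/10, 0/1 + 1/1*1/5) = [1/10, 1/5)
  'a': [0/1 + 1/1*1/5, 0/1 + 1/1*1/1) = [1/5, 1/1)
  emit 'f', narrow to [0/1, 1/10)
Step 2: interval [0/1, 1/10), width = 1/10 - 0/1 = 1/10
  'f': [0/1 + 1/10*0/1, 0/1 + 1/10*1/10) = [0/1, 1/100) <- contains code 3/2000
  'd': [0/1 + 1/10*1/10, 0/1 + 1/10*1/5) = [1/100, 1/50)
  'a': [0/1 + 1/10*1/5, 0/1 + 1/10*1/1) = [1/50, 1/10)
  emit 'f', narrow to [0/1, 1/100)
Step 3: interval [0/1, 1/100), width = 1/100 - 0/1 = 1/100
  'f': [0/1 + 1/100*0/1, 0/1 + 1/100*1/10) = [0/1, 1/1000)
  'd': [0/1 + 1/100*1/10, 0/1 + 1/100*1/5) = [1/1000, 1/500) <- contains code 3/2000
  'a': [0/1 + 1/100*1/5, 0/1 + 1/100*1/1) = [1/500, 1/100)
  emit 'd', narrow to [1/1000, 1/500)

Answer: symbol=f low=0/1 high=1/10
symbol=f low=0/1 high=1/100
symbol=d low=1/1000 high=1/500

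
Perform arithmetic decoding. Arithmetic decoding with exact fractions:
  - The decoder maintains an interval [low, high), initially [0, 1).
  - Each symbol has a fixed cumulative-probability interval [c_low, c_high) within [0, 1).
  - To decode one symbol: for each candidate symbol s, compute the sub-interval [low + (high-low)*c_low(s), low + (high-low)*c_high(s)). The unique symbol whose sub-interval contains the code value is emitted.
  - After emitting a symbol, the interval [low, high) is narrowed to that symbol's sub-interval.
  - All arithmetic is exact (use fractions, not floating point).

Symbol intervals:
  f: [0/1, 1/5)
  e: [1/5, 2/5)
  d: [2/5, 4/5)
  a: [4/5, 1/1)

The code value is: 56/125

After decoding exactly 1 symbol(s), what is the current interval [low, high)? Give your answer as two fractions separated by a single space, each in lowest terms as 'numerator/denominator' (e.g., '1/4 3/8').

Step 1: interval [0/1, 1/1), width = 1/1 - 0/1 = 1/1
  'f': [0/1 + 1/1*0/1, 0/1 + 1/1*1/5) = [0/1, 1/5)
  'e': [0/1 + 1/1*1/5, 0/1 + 1/1*2/5) = [1/5, 2/5)
  'd': [0/1 + 1/1*2/5, 0/1 + 1/1*4/5) = [2/5, 4/5) <- contains code 56/125
  'a': [0/1 + 1/1*4/5, 0/1 + 1/1*1/1) = [4/5, 1/1)
  emit 'd', narrow to [2/5, 4/5)

Answer: 2/5 4/5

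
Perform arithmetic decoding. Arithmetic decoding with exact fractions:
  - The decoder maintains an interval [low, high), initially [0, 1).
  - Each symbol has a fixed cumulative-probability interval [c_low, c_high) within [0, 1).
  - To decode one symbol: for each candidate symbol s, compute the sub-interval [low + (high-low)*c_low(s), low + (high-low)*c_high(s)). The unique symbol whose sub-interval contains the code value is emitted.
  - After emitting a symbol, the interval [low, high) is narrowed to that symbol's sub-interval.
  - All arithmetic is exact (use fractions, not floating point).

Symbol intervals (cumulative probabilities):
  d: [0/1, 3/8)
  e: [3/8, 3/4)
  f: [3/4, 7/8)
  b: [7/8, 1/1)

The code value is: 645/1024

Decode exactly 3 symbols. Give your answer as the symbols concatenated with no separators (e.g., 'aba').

Step 1: interval [0/1, 1/1), width = 1/1 - 0/1 = 1/1
  'd': [0/1 + 1/1*0/1, 0/1 + 1/1*3/8) = [0/1, 3/8)
  'e': [0/1 + 1/1*3/8, 0/1 + 1/1*3/4) = [3/8, 3/4) <- contains code 645/1024
  'f': [0/1 + 1/1*3/4, 0/1 + 1/1*7/8) = [3/4, 7/8)
  'b': [0/1 + 1/1*7/8, 0/1 + 1/1*1/1) = [7/8, 1/1)
  emit 'e', narrow to [3/8, 3/4)
Step 2: interval [3/8, 3/4), width = 3/4 - 3/8 = 3/8
  'd': [3/8 + 3/8*0/1, 3/8 + 3/8*3/8) = [3/8, 33/64)
  'e': [3/8 + 3/8*3/8, 3/8 + 3/8*3/4) = [33/64, 21/32) <- contains code 645/1024
  'f': [3/8 + 3/8*3/4, 3/8 + 3/8*7/8) = [21/32, 45/64)
  'b': [3/8 + 3/8*7/8, 3/8 + 3/8*1/1) = [45/64, 3/4)
  emit 'e', narrow to [33/64, 21/32)
Step 3: interval [33/64, 21/32), width = 21/32 - 33/64 = 9/64
  'd': [33/64 + 9/64*0/1, 33/64 + 9/64*3/8) = [33/64, 291/512)
  'e': [33/64 + 9/64*3/8, 33/64 + 9/64*3/4) = [291/512, 159/256)
  'f': [33/64 + 9/64*3/4, 33/64 + 9/64*7/8) = [159/256, 327/512) <- contains code 645/1024
  'b': [33/64 + 9/64*7/8, 33/64 + 9/64*1/1) = [327/512, 21/32)
  emit 'f', narrow to [159/256, 327/512)

Answer: eef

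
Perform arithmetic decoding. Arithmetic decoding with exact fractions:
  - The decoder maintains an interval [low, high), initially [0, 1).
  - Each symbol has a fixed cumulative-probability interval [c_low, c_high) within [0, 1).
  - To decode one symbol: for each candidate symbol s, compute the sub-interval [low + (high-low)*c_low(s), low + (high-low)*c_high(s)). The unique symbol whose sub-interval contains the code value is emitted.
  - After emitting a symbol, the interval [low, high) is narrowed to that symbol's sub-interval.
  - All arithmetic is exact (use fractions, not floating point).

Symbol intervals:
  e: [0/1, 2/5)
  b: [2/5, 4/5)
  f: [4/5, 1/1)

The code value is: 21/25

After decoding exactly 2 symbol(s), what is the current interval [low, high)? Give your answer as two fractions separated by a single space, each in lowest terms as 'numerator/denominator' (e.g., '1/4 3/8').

Answer: 4/5 22/25

Derivation:
Step 1: interval [0/1, 1/1), width = 1/1 - 0/1 = 1/1
  'e': [0/1 + 1/1*0/1, 0/1 + 1/1*2/5) = [0/1, 2/5)
  'b': [0/1 + 1/1*2/5, 0/1 + 1/1*4/5) = [2/5, 4/5)
  'f': [0/1 + 1/1*4/5, 0/1 + 1/1*1/1) = [4/5, 1/1) <- contains code 21/25
  emit 'f', narrow to [4/5, 1/1)
Step 2: interval [4/5, 1/1), width = 1/1 - 4/5 = 1/5
  'e': [4/5 + 1/5*0/1, 4/5 + 1/5*2/5) = [4/5, 22/25) <- contains code 21/25
  'b': [4/5 + 1/5*2/5, 4/5 + 1/5*4/5) = [22/25, 24/25)
  'f': [4/5 + 1/5*4/5, 4/5 + 1/5*1/1) = [24/25, 1/1)
  emit 'e', narrow to [4/5, 22/25)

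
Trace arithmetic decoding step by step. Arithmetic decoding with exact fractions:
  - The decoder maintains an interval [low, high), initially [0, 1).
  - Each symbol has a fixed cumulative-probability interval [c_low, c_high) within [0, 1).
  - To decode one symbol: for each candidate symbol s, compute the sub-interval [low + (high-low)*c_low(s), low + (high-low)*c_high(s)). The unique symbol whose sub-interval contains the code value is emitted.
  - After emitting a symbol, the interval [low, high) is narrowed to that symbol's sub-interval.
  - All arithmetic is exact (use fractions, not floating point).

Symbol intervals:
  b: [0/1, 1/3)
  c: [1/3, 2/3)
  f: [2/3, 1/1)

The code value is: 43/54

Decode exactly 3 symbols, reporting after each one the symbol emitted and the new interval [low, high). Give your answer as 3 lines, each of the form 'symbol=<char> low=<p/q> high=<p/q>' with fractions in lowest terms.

Step 1: interval [0/1, 1/1), width = 1/1 - 0/1 = 1/1
  'b': [0/1 + 1/1*0/1, 0/1 + 1/1*1/3) = [0/1, 1/3)
  'c': [0/1 + 1/1*1/3, 0/1 + 1/1*2/3) = [1/3, 2/3)
  'f': [0/1 + 1/1*2/3, 0/1 + 1/1*1/1) = [2/3, 1/1) <- contains code 43/54
  emit 'f', narrow to [2/3, 1/1)
Step 2: interval [2/3, 1/1), width = 1/1 - 2/3 = 1/3
  'b': [2/3 + 1/3*0/1, 2/3 + 1/3*1/3) = [2/3, 7/9)
  'c': [2/3 + 1/3*1/3, 2/3 + 1/3*2/3) = [7/9, 8/9) <- contains code 43/54
  'f': [2/3 + 1/3*2/3, 2/3 + 1/3*1/1) = [8/9, 1/1)
  emit 'c', narrow to [7/9, 8/9)
Step 3: interval [7/9, 8/9), width = 8/9 - 7/9 = 1/9
  'b': [7/9 + 1/9*0/1, 7/9 + 1/9*1/3) = [7/9, 22/27) <- contains code 43/54
  'c': [7/9 + 1/9*1/3, 7/9 + 1/9*2/3) = [22/27, 23/27)
  'f': [7/9 + 1/9*2/3, 7/9 + 1/9*1/1) = [23/27, 8/9)
  emit 'b', narrow to [7/9, 22/27)

Answer: symbol=f low=2/3 high=1/1
symbol=c low=7/9 high=8/9
symbol=b low=7/9 high=22/27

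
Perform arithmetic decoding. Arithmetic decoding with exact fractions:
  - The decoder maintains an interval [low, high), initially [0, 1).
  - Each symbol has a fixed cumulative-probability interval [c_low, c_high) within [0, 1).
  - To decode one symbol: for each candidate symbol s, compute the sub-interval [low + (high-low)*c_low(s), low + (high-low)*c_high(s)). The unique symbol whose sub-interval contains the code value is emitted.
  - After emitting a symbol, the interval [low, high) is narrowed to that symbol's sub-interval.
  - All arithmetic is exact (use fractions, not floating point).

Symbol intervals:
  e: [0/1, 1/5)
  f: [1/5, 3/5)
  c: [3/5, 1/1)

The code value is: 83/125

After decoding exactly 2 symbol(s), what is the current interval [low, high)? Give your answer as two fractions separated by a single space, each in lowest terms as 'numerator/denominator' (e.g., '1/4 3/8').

Step 1: interval [0/1, 1/1), width = 1/1 - 0/1 = 1/1
  'e': [0/1 + 1/1*0/1, 0/1 + 1/1*1/5) = [0/1, 1/5)
  'f': [0/1 + 1/1*1/5, 0/1 + 1/1*3/5) = [1/5, 3/5)
  'c': [0/1 + 1/1*3/5, 0/1 + 1/1*1/1) = [3/5, 1/1) <- contains code 83/125
  emit 'c', narrow to [3/5, 1/1)
Step 2: interval [3/5, 1/1), width = 1/1 - 3/5 = 2/5
  'e': [3/5 + 2/5*0/1, 3/5 + 2/5*1/5) = [3/5, 17/25) <- contains code 83/125
  'f': [3/5 + 2/5*1/5, 3/5 + 2/5*3/5) = [17/25, 21/25)
  'c': [3/5 + 2/5*3/5, 3/5 + 2/5*1/1) = [21/25, 1/1)
  emit 'e', narrow to [3/5, 17/25)

Answer: 3/5 17/25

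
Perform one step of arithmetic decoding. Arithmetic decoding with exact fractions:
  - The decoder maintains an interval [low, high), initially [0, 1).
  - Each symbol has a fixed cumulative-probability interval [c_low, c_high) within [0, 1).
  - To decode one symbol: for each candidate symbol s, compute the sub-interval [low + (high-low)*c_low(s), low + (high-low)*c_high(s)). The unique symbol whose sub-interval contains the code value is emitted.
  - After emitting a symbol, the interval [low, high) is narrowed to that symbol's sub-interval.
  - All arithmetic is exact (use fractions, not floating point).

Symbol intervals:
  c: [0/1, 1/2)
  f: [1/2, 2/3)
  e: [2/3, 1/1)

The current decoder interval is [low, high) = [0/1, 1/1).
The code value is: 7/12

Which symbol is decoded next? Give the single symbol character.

Interval width = high − low = 1/1 − 0/1 = 1/1
Scaled code = (code − low) / width = (7/12 − 0/1) / 1/1 = 7/12
  c: [0/1, 1/2) 
  f: [1/2, 2/3) ← scaled code falls here ✓
  e: [2/3, 1/1) 

Answer: f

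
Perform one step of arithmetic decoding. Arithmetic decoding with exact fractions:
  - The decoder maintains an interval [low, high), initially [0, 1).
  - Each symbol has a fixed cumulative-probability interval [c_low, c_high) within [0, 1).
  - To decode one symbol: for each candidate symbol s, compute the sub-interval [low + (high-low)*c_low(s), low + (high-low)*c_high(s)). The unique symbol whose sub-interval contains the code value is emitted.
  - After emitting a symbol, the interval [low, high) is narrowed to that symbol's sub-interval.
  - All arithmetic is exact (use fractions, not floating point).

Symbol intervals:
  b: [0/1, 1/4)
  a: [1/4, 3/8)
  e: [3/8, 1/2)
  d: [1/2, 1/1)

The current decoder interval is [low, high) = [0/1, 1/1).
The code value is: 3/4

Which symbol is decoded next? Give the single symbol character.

Answer: d

Derivation:
Interval width = high − low = 1/1 − 0/1 = 1/1
Scaled code = (code − low) / width = (3/4 − 0/1) / 1/1 = 3/4
  b: [0/1, 1/4) 
  a: [1/4, 3/8) 
  e: [3/8, 1/2) 
  d: [1/2, 1/1) ← scaled code falls here ✓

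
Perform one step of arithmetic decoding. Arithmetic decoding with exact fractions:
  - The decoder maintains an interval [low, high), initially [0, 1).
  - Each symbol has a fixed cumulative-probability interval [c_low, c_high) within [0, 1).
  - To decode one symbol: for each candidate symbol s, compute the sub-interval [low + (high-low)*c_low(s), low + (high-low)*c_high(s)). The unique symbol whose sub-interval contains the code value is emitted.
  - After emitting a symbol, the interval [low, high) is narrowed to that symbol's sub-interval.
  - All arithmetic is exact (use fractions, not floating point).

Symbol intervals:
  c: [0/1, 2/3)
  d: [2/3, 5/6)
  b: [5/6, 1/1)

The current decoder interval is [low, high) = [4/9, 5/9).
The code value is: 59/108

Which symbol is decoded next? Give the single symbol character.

Answer: b

Derivation:
Interval width = high − low = 5/9 − 4/9 = 1/9
Scaled code = (code − low) / width = (59/108 − 4/9) / 1/9 = 11/12
  c: [0/1, 2/3) 
  d: [2/3, 5/6) 
  b: [5/6, 1/1) ← scaled code falls here ✓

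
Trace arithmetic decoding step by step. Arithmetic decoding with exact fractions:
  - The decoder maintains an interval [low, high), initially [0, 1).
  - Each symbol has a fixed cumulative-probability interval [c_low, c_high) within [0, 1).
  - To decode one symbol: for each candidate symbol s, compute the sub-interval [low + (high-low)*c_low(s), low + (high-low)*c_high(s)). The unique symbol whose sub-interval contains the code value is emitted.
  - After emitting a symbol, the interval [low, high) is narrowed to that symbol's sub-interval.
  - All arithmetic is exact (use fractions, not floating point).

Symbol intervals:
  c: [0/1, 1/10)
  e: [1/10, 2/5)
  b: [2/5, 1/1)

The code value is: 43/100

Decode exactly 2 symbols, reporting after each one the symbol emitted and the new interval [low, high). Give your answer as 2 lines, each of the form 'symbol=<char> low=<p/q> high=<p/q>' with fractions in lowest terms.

Step 1: interval [0/1, 1/1), width = 1/1 - 0/1 = 1/1
  'c': [0/1 + 1/1*0/1, 0/1 + 1/1*1/10) = [0/1, 1/10)
  'e': [0/1 + 1/1*1/10, 0/1 + 1/1*2/5) = [1/10, 2/5)
  'b': [0/1 + 1/1*2/5, 0/1 + 1/1*1/1) = [2/5, 1/1) <- contains code 43/100
  emit 'b', narrow to [2/5, 1/1)
Step 2: interval [2/5, 1/1), width = 1/1 - 2/5 = 3/5
  'c': [2/5 + 3/5*0/1, 2/5 + 3/5*1/10) = [2/5, 23/50) <- contains code 43/100
  'e': [2/5 + 3/5*1/10, 2/5 + 3/5*2/5) = [23/50, 16/25)
  'b': [2/5 + 3/5*2/5, 2/5 + 3/5*1/1) = [16/25, 1/1)
  emit 'c', narrow to [2/5, 23/50)

Answer: symbol=b low=2/5 high=1/1
symbol=c low=2/5 high=23/50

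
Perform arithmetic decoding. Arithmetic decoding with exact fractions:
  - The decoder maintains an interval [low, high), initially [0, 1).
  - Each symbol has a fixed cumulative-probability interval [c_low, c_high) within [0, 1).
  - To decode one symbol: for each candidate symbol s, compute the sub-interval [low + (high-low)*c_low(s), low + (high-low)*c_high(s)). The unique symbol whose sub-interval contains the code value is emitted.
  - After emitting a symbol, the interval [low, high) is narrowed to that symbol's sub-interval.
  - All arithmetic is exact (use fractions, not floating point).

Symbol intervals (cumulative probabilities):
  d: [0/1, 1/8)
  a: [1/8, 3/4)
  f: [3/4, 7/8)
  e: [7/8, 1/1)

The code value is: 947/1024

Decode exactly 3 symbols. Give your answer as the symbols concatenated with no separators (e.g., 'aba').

Answer: eaa

Derivation:
Step 1: interval [0/1, 1/1), width = 1/1 - 0/1 = 1/1
  'd': [0/1 + 1/1*0/1, 0/1 + 1/1*1/8) = [0/1, 1/8)
  'a': [0/1 + 1/1*1/8, 0/1 + 1/1*3/4) = [1/8, 3/4)
  'f': [0/1 + 1/1*3/4, 0/1 + 1/1*7/8) = [3/4, 7/8)
  'e': [0/1 + 1/1*7/8, 0/1 + 1/1*1/1) = [7/8, 1/1) <- contains code 947/1024
  emit 'e', narrow to [7/8, 1/1)
Step 2: interval [7/8, 1/1), width = 1/1 - 7/8 = 1/8
  'd': [7/8 + 1/8*0/1, 7/8 + 1/8*1/8) = [7/8, 57/64)
  'a': [7/8 + 1/8*1/8, 7/8 + 1/8*3/4) = [57/64, 31/32) <- contains code 947/1024
  'f': [7/8 + 1/8*3/4, 7/8 + 1/8*7/8) = [31/32, 63/64)
  'e': [7/8 + 1/8*7/8, 7/8 + 1/8*1/1) = [63/64, 1/1)
  emit 'a', narrow to [57/64, 31/32)
Step 3: interval [57/64, 31/32), width = 31/32 - 57/64 = 5/64
  'd': [57/64 + 5/64*0/1, 57/64 + 5/64*1/8) = [57/64, 461/512)
  'a': [57/64 + 5/64*1/8, 57/64 + 5/64*3/4) = [461/512, 243/256) <- contains code 947/1024
  'f': [57/64 + 5/64*3/4, 57/64 + 5/64*7/8) = [243/256, 491/512)
  'e': [57/64 + 5/64*7/8, 57/64 + 5/64*1/1) = [491/512, 31/32)
  emit 'a', narrow to [461/512, 243/256)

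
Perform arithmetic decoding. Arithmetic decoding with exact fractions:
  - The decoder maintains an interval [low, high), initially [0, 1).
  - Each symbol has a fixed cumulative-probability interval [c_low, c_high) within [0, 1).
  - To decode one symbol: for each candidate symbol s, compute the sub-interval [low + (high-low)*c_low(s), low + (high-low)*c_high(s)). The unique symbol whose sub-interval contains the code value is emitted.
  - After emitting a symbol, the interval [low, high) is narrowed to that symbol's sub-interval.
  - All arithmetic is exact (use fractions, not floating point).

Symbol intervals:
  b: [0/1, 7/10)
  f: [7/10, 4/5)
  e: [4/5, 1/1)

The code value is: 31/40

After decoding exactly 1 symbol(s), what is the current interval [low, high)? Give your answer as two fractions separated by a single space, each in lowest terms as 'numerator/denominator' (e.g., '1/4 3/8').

Answer: 7/10 4/5

Derivation:
Step 1: interval [0/1, 1/1), width = 1/1 - 0/1 = 1/1
  'b': [0/1 + 1/1*0/1, 0/1 + 1/1*7/10) = [0/1, 7/10)
  'f': [0/1 + 1/1*7/10, 0/1 + 1/1*4/5) = [7/10, 4/5) <- contains code 31/40
  'e': [0/1 + 1/1*4/5, 0/1 + 1/1*1/1) = [4/5, 1/1)
  emit 'f', narrow to [7/10, 4/5)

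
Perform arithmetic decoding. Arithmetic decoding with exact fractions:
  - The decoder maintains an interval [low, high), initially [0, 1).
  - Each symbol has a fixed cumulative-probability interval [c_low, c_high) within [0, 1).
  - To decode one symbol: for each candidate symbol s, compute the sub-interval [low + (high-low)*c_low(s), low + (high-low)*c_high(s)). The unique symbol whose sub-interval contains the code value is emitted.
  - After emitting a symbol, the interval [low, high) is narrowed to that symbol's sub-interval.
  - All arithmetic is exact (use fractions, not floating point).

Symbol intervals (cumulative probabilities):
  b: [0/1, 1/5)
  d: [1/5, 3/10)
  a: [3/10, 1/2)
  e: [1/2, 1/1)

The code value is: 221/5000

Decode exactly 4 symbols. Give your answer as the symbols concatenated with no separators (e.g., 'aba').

Answer: bddb

Derivation:
Step 1: interval [0/1, 1/1), width = 1/1 - 0/1 = 1/1
  'b': [0/1 + 1/1*0/1, 0/1 + 1/1*1/5) = [0/1, 1/5) <- contains code 221/5000
  'd': [0/1 + 1/1*1/5, 0/1 + 1/1*3/10) = [1/5, 3/10)
  'a': [0/1 + 1/1*3/10, 0/1 + 1/1*1/2) = [3/10, 1/2)
  'e': [0/1 + 1/1*1/2, 0/1 + 1/1*1/1) = [1/2, 1/1)
  emit 'b', narrow to [0/1, 1/5)
Step 2: interval [0/1, 1/5), width = 1/5 - 0/1 = 1/5
  'b': [0/1 + 1/5*0/1, 0/1 + 1/5*1/5) = [0/1, 1/25)
  'd': [0/1 + 1/5*1/5, 0/1 + 1/5*3/10) = [1/25, 3/50) <- contains code 221/5000
  'a': [0/1 + 1/5*3/10, 0/1 + 1/5*1/2) = [3/50, 1/10)
  'e': [0/1 + 1/5*1/2, 0/1 + 1/5*1/1) = [1/10, 1/5)
  emit 'd', narrow to [1/25, 3/50)
Step 3: interval [1/25, 3/50), width = 3/50 - 1/25 = 1/50
  'b': [1/25 + 1/50*0/1, 1/25 + 1/50*1/5) = [1/25, 11/250)
  'd': [1/25 + 1/50*1/5, 1/25 + 1/50*3/10) = [11/250, 23/500) <- contains code 221/5000
  'a': [1/25 + 1/50*3/10, 1/25 + 1/50*1/2) = [23/500, 1/20)
  'e': [1/25 + 1/50*1/2, 1/25 + 1/50*1/1) = [1/20, 3/50)
  emit 'd', narrow to [11/250, 23/500)
Step 4: interval [11/250, 23/500), width = 23/500 - 11/250 = 1/500
  'b': [11/250 + 1/500*0/1, 11/250 + 1/500*1/5) = [11/250, 111/2500) <- contains code 221/5000
  'd': [11/250 + 1/500*1/5, 11/250 + 1/500*3/10) = [111/2500, 223/5000)
  'a': [11/250 + 1/500*3/10, 11/250 + 1/500*1/2) = [223/5000, 9/200)
  'e': [11/250 + 1/500*1/2, 11/250 + 1/500*1/1) = [9/200, 23/500)
  emit 'b', narrow to [11/250, 111/2500)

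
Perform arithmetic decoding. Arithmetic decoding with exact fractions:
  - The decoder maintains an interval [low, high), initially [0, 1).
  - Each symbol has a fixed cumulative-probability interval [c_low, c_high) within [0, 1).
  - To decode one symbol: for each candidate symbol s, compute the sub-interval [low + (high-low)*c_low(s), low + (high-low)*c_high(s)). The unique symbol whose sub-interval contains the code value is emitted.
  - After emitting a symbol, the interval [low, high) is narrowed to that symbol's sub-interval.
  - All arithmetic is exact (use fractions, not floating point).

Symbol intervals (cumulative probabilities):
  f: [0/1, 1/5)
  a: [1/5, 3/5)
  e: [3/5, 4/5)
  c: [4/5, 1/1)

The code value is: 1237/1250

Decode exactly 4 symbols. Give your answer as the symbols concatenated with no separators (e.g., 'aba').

Answer: ccee

Derivation:
Step 1: interval [0/1, 1/1), width = 1/1 - 0/1 = 1/1
  'f': [0/1 + 1/1*0/1, 0/1 + 1/1*1/5) = [0/1, 1/5)
  'a': [0/1 + 1/1*1/5, 0/1 + 1/1*3/5) = [1/5, 3/5)
  'e': [0/1 + 1/1*3/5, 0/1 + 1/1*4/5) = [3/5, 4/5)
  'c': [0/1 + 1/1*4/5, 0/1 + 1/1*1/1) = [4/5, 1/1) <- contains code 1237/1250
  emit 'c', narrow to [4/5, 1/1)
Step 2: interval [4/5, 1/1), width = 1/1 - 4/5 = 1/5
  'f': [4/5 + 1/5*0/1, 4/5 + 1/5*1/5) = [4/5, 21/25)
  'a': [4/5 + 1/5*1/5, 4/5 + 1/5*3/5) = [21/25, 23/25)
  'e': [4/5 + 1/5*3/5, 4/5 + 1/5*4/5) = [23/25, 24/25)
  'c': [4/5 + 1/5*4/5, 4/5 + 1/5*1/1) = [24/25, 1/1) <- contains code 1237/1250
  emit 'c', narrow to [24/25, 1/1)
Step 3: interval [24/25, 1/1), width = 1/1 - 24/25 = 1/25
  'f': [24/25 + 1/25*0/1, 24/25 + 1/25*1/5) = [24/25, 121/125)
  'a': [24/25 + 1/25*1/5, 24/25 + 1/25*3/5) = [121/125, 123/125)
  'e': [24/25 + 1/25*3/5, 24/25 + 1/25*4/5) = [123/125, 124/125) <- contains code 1237/1250
  'c': [24/25 + 1/25*4/5, 24/25 + 1/25*1/1) = [124/125, 1/1)
  emit 'e', narrow to [123/125, 124/125)
Step 4: interval [123/125, 124/125), width = 124/125 - 123/125 = 1/125
  'f': [123/125 + 1/125*0/1, 123/125 + 1/125*1/5) = [123/125, 616/625)
  'a': [123/125 + 1/125*1/5, 123/125 + 1/125*3/5) = [616/625, 618/625)
  'e': [123/125 + 1/125*3/5, 123/125 + 1/125*4/5) = [618/625, 619/625) <- contains code 1237/1250
  'c': [123/125 + 1/125*4/5, 123/125 + 1/125*1/1) = [619/625, 124/125)
  emit 'e', narrow to [618/625, 619/625)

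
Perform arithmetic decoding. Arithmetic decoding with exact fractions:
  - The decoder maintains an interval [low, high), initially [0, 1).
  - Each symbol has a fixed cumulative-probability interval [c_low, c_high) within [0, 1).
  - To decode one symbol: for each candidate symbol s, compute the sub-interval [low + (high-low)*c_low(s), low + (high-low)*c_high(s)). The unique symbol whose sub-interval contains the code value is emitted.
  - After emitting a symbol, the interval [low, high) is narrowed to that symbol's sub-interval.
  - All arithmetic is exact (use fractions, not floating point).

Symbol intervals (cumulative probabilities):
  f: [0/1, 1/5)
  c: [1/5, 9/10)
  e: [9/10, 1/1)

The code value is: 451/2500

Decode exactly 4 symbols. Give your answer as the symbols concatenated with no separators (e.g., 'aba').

Answer: feff

Derivation:
Step 1: interval [0/1, 1/1), width = 1/1 - 0/1 = 1/1
  'f': [0/1 + 1/1*0/1, 0/1 + 1/1*1/5) = [0/1, 1/5) <- contains code 451/2500
  'c': [0/1 + 1/1*1/5, 0/1 + 1/1*9/10) = [1/5, 9/10)
  'e': [0/1 + 1/1*9/10, 0/1 + 1/1*1/1) = [9/10, 1/1)
  emit 'f', narrow to [0/1, 1/5)
Step 2: interval [0/1, 1/5), width = 1/5 - 0/1 = 1/5
  'f': [0/1 + 1/5*0/1, 0/1 + 1/5*1/5) = [0/1, 1/25)
  'c': [0/1 + 1/5*1/5, 0/1 + 1/5*9/10) = [1/25, 9/50)
  'e': [0/1 + 1/5*9/10, 0/1 + 1/5*1/1) = [9/50, 1/5) <- contains code 451/2500
  emit 'e', narrow to [9/50, 1/5)
Step 3: interval [9/50, 1/5), width = 1/5 - 9/50 = 1/50
  'f': [9/50 + 1/50*0/1, 9/50 + 1/50*1/5) = [9/50, 23/125) <- contains code 451/2500
  'c': [9/50 + 1/50*1/5, 9/50 + 1/50*9/10) = [23/125, 99/500)
  'e': [9/50 + 1/50*9/10, 9/50 + 1/50*1/1) = [99/500, 1/5)
  emit 'f', narrow to [9/50, 23/125)
Step 4: interval [9/50, 23/125), width = 23/125 - 9/50 = 1/250
  'f': [9/50 + 1/250*0/1, 9/50 + 1/250*1/5) = [9/50, 113/625) <- contains code 451/2500
  'c': [9/50 + 1/250*1/5, 9/50 + 1/250*9/10) = [113/625, 459/2500)
  'e': [9/50 + 1/250*9/10, 9/50 + 1/250*1/1) = [459/2500, 23/125)
  emit 'f', narrow to [9/50, 113/625)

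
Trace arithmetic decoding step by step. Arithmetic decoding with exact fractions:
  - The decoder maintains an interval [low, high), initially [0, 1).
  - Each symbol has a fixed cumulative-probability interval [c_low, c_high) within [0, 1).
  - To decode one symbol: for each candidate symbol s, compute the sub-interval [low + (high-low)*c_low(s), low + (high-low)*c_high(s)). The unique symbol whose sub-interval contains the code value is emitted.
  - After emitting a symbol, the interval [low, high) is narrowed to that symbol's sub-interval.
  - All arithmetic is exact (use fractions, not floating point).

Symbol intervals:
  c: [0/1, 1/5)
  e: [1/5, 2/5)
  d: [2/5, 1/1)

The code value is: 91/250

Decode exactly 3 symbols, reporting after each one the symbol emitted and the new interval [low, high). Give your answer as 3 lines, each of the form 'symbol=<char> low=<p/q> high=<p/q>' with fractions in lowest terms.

Answer: symbol=e low=1/5 high=2/5
symbol=d low=7/25 high=2/5
symbol=d low=41/125 high=2/5

Derivation:
Step 1: interval [0/1, 1/1), width = 1/1 - 0/1 = 1/1
  'c': [0/1 + 1/1*0/1, 0/1 + 1/1*1/5) = [0/1, 1/5)
  'e': [0/1 + 1/1*1/5, 0/1 + 1/1*2/5) = [1/5, 2/5) <- contains code 91/250
  'd': [0/1 + 1/1*2/5, 0/1 + 1/1*1/1) = [2/5, 1/1)
  emit 'e', narrow to [1/5, 2/5)
Step 2: interval [1/5, 2/5), width = 2/5 - 1/5 = 1/5
  'c': [1/5 + 1/5*0/1, 1/5 + 1/5*1/5) = [1/5, 6/25)
  'e': [1/5 + 1/5*1/5, 1/5 + 1/5*2/5) = [6/25, 7/25)
  'd': [1/5 + 1/5*2/5, 1/5 + 1/5*1/1) = [7/25, 2/5) <- contains code 91/250
  emit 'd', narrow to [7/25, 2/5)
Step 3: interval [7/25, 2/5), width = 2/5 - 7/25 = 3/25
  'c': [7/25 + 3/25*0/1, 7/25 + 3/25*1/5) = [7/25, 38/125)
  'e': [7/25 + 3/25*1/5, 7/25 + 3/25*2/5) = [38/125, 41/125)
  'd': [7/25 + 3/25*2/5, 7/25 + 3/25*1/1) = [41/125, 2/5) <- contains code 91/250
  emit 'd', narrow to [41/125, 2/5)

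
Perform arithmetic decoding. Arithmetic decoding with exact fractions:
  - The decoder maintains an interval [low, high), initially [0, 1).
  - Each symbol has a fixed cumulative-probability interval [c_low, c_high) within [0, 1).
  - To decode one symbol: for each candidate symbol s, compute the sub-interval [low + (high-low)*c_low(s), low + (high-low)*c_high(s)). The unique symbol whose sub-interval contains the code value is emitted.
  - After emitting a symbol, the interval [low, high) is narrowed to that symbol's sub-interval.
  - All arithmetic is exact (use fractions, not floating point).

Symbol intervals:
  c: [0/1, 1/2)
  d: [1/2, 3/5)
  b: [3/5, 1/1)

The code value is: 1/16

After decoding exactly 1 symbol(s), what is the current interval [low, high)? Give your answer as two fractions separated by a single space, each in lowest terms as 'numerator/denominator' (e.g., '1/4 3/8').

Step 1: interval [0/1, 1/1), width = 1/1 - 0/1 = 1/1
  'c': [0/1 + 1/1*0/1, 0/1 + 1/1*1/2) = [0/1, 1/2) <- contains code 1/16
  'd': [0/1 + 1/1*1/2, 0/1 + 1/1*3/5) = [1/2, 3/5)
  'b': [0/1 + 1/1*3/5, 0/1 + 1/1*1/1) = [3/5, 1/1)
  emit 'c', narrow to [0/1, 1/2)

Answer: 0/1 1/2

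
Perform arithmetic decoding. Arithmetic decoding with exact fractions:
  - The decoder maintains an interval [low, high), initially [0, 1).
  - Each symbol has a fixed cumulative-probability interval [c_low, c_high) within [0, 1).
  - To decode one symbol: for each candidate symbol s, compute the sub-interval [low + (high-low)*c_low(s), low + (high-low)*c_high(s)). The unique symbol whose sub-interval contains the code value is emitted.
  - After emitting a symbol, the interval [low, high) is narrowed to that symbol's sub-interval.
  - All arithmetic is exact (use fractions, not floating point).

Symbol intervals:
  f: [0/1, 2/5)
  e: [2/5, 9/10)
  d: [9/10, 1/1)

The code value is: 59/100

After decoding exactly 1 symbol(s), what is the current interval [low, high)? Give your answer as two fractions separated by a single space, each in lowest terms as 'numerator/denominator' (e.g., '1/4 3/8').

Answer: 2/5 9/10

Derivation:
Step 1: interval [0/1, 1/1), width = 1/1 - 0/1 = 1/1
  'f': [0/1 + 1/1*0/1, 0/1 + 1/1*2/5) = [0/1, 2/5)
  'e': [0/1 + 1/1*2/5, 0/1 + 1/1*9/10) = [2/5, 9/10) <- contains code 59/100
  'd': [0/1 + 1/1*9/10, 0/1 + 1/1*1/1) = [9/10, 1/1)
  emit 'e', narrow to [2/5, 9/10)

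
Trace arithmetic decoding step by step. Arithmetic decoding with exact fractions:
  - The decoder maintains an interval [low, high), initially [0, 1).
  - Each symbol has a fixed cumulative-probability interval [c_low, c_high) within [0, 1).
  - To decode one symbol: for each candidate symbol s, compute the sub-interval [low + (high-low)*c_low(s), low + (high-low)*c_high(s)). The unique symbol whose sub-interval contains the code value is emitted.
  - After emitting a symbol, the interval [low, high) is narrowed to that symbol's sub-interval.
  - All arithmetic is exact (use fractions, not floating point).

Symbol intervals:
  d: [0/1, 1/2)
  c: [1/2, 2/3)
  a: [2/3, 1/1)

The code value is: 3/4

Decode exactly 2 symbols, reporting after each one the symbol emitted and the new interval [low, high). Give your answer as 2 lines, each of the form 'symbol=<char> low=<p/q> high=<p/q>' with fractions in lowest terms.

Answer: symbol=a low=2/3 high=1/1
symbol=d low=2/3 high=5/6

Derivation:
Step 1: interval [0/1, 1/1), width = 1/1 - 0/1 = 1/1
  'd': [0/1 + 1/1*0/1, 0/1 + 1/1*1/2) = [0/1, 1/2)
  'c': [0/1 + 1/1*1/2, 0/1 + 1/1*2/3) = [1/2, 2/3)
  'a': [0/1 + 1/1*2/3, 0/1 + 1/1*1/1) = [2/3, 1/1) <- contains code 3/4
  emit 'a', narrow to [2/3, 1/1)
Step 2: interval [2/3, 1/1), width = 1/1 - 2/3 = 1/3
  'd': [2/3 + 1/3*0/1, 2/3 + 1/3*1/2) = [2/3, 5/6) <- contains code 3/4
  'c': [2/3 + 1/3*1/2, 2/3 + 1/3*2/3) = [5/6, 8/9)
  'a': [2/3 + 1/3*2/3, 2/3 + 1/3*1/1) = [8/9, 1/1)
  emit 'd', narrow to [2/3, 5/6)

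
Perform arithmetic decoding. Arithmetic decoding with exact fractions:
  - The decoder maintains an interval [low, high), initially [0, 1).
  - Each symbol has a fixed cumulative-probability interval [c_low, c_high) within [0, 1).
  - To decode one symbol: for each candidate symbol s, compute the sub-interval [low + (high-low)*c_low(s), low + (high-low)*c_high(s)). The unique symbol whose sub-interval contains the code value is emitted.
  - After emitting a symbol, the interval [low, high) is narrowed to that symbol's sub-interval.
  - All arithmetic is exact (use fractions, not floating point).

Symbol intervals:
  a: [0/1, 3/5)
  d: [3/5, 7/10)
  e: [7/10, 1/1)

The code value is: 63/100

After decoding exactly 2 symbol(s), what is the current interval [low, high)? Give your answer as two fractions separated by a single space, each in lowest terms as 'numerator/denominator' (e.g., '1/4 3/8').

Step 1: interval [0/1, 1/1), width = 1/1 - 0/1 = 1/1
  'a': [0/1 + 1/1*0/1, 0/1 + 1/1*3/5) = [0/1, 3/5)
  'd': [0/1 + 1/1*3/5, 0/1 + 1/1*7/10) = [3/5, 7/10) <- contains code 63/100
  'e': [0/1 + 1/1*7/10, 0/1 + 1/1*1/1) = [7/10, 1/1)
  emit 'd', narrow to [3/5, 7/10)
Step 2: interval [3/5, 7/10), width = 7/10 - 3/5 = 1/10
  'a': [3/5 + 1/10*0/1, 3/5 + 1/10*3/5) = [3/5, 33/50) <- contains code 63/100
  'd': [3/5 + 1/10*3/5, 3/5 + 1/10*7/10) = [33/50, 67/100)
  'e': [3/5 + 1/10*7/10, 3/5 + 1/10*1/1) = [67/100, 7/10)
  emit 'a', narrow to [3/5, 33/50)

Answer: 3/5 33/50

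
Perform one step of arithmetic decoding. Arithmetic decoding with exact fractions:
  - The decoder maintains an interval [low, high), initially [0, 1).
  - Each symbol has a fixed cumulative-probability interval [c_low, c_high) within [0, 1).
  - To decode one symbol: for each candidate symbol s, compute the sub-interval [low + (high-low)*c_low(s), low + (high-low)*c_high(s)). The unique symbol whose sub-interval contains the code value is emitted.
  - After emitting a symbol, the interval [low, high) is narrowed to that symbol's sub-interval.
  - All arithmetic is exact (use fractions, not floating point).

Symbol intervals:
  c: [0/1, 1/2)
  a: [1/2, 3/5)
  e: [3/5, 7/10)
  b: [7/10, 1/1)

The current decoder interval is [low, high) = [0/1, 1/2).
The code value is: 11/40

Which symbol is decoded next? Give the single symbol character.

Answer: a

Derivation:
Interval width = high − low = 1/2 − 0/1 = 1/2
Scaled code = (code − low) / width = (11/40 − 0/1) / 1/2 = 11/20
  c: [0/1, 1/2) 
  a: [1/2, 3/5) ← scaled code falls here ✓
  e: [3/5, 7/10) 
  b: [7/10, 1/1) 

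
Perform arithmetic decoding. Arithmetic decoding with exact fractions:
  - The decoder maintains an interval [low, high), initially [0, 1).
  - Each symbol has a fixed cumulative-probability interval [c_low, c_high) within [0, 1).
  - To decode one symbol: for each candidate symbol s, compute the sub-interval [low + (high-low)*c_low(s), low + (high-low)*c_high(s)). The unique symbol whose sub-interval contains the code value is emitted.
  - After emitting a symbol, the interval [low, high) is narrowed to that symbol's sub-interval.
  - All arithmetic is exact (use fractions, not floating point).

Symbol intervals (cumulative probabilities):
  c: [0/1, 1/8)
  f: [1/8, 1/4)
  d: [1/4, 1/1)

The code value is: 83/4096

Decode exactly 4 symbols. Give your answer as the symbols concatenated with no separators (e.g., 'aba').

Step 1: interval [0/1, 1/1), width = 1/1 - 0/1 = 1/1
  'c': [0/1 + 1/1*0/1, 0/1 + 1/1*1/8) = [0/1, 1/8) <- contains code 83/4096
  'f': [0/1 + 1/1*1/8, 0/1 + 1/1*1/4) = [1/8, 1/4)
  'd': [0/1 + 1/1*1/4, 0/1 + 1/1*1/1) = [1/4, 1/1)
  emit 'c', narrow to [0/1, 1/8)
Step 2: interval [0/1, 1/8), width = 1/8 - 0/1 = 1/8
  'c': [0/1 + 1/8*0/1, 0/1 + 1/8*1/8) = [0/1, 1/64)
  'f': [0/1 + 1/8*1/8, 0/1 + 1/8*1/4) = [1/64, 1/32) <- contains code 83/4096
  'd': [0/1 + 1/8*1/4, 0/1 + 1/8*1/1) = [1/32, 1/8)
  emit 'f', narrow to [1/64, 1/32)
Step 3: interval [1/64, 1/32), width = 1/32 - 1/64 = 1/64
  'c': [1/64 + 1/64*0/1, 1/64 + 1/64*1/8) = [1/64, 9/512)
  'f': [1/64 + 1/64*1/8, 1/64 + 1/64*1/4) = [9/512, 5/256)
  'd': [1/64 + 1/64*1/4, 1/64 + 1/64*1/1) = [5/256, 1/32) <- contains code 83/4096
  emit 'd', narrow to [5/256, 1/32)
Step 4: interval [5/256, 1/32), width = 1/32 - 5/256 = 3/256
  'c': [5/256 + 3/256*0/1, 5/256 + 3/256*1/8) = [5/256, 43/2048) <- contains code 83/4096
  'f': [5/256 + 3/256*1/8, 5/256 + 3/256*1/4) = [43/2048, 23/1024)
  'd': [5/256 + 3/256*1/4, 5/256 + 3/256*1/1) = [23/1024, 1/32)
  emit 'c', narrow to [5/256, 43/2048)

Answer: cfdc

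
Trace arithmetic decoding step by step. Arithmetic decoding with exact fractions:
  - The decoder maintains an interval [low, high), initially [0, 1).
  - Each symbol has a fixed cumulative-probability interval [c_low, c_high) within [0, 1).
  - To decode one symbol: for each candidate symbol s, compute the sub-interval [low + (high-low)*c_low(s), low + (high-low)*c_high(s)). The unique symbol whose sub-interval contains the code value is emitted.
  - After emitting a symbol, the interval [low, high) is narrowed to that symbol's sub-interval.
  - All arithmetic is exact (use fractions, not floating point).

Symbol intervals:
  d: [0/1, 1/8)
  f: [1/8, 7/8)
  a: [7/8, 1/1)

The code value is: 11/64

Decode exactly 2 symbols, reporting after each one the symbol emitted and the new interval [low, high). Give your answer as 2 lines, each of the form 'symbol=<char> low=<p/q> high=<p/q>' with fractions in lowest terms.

Answer: symbol=f low=1/8 high=7/8
symbol=d low=1/8 high=7/32

Derivation:
Step 1: interval [0/1, 1/1), width = 1/1 - 0/1 = 1/1
  'd': [0/1 + 1/1*0/1, 0/1 + 1/1*1/8) = [0/1, 1/8)
  'f': [0/1 + 1/1*1/8, 0/1 + 1/1*7/8) = [1/8, 7/8) <- contains code 11/64
  'a': [0/1 + 1/1*7/8, 0/1 + 1/1*1/1) = [7/8, 1/1)
  emit 'f', narrow to [1/8, 7/8)
Step 2: interval [1/8, 7/8), width = 7/8 - 1/8 = 3/4
  'd': [1/8 + 3/4*0/1, 1/8 + 3/4*1/8) = [1/8, 7/32) <- contains code 11/64
  'f': [1/8 + 3/4*1/8, 1/8 + 3/4*7/8) = [7/32, 25/32)
  'a': [1/8 + 3/4*7/8, 1/8 + 3/4*1/1) = [25/32, 7/8)
  emit 'd', narrow to [1/8, 7/32)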